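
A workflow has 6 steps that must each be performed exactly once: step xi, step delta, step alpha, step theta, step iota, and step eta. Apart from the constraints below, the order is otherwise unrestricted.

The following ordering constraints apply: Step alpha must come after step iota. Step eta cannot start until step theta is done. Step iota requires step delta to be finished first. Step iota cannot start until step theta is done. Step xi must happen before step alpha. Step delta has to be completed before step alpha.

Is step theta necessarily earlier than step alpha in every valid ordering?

Yes

Following the dependencies: step theta → step iota → step alpha.
So step theta must precede step alpha in any valid ordering.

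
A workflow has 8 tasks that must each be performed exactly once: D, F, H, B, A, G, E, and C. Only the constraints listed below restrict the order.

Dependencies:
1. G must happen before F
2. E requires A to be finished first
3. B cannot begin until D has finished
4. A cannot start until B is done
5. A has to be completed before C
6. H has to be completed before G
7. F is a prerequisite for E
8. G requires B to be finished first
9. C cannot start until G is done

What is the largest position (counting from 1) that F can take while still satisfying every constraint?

7

The only task forced after F (directly or by a chain) is E.
With 1 mandatory successor out of 8 tasks total, the latest slot for F is 8−1 = 7, and it's reachable by doing all non-successors before F.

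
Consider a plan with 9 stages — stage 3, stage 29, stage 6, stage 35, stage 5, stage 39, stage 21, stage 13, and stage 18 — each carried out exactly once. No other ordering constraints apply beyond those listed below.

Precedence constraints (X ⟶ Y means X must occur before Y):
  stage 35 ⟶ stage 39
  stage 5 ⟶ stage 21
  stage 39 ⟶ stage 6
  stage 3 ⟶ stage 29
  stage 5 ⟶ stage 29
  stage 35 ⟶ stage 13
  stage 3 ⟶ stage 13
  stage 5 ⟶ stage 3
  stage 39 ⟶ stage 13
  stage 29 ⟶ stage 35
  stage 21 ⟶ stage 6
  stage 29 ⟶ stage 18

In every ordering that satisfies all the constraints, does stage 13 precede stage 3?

No

There is a chain stage 3 → stage 13, which puts stage 3 before stage 13.
So stage 13 never precedes stage 3.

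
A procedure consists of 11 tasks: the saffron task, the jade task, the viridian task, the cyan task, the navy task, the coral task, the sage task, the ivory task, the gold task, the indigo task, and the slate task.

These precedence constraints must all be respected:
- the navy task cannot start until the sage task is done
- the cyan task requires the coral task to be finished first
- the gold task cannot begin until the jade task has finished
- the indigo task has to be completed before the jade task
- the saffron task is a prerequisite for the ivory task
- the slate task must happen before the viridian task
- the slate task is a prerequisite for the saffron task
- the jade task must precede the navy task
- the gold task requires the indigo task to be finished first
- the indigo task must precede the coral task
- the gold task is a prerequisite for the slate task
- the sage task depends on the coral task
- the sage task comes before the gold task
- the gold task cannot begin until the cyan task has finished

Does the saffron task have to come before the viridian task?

Nothing in the constraints links the saffron task and the viridian task; they are unordered relative to each other.
So the saffron task can come before the viridian task or after — it is not forced.

No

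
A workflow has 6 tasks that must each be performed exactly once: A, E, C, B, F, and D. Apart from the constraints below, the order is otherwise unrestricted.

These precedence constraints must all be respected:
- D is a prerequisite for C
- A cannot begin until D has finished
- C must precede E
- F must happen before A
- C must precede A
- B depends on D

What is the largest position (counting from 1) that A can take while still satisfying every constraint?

6

Nothing depends on A, so it can be the final task, position 6.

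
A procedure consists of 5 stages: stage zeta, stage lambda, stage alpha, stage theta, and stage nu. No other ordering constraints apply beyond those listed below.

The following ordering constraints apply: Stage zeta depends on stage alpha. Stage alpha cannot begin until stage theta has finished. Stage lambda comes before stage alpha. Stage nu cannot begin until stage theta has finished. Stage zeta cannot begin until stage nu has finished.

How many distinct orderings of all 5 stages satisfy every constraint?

5

The stages with no prerequisites are stage lambda, stage theta; any of them can be placed first.
Enumerating by repeatedly choosing an available stage (one whose prerequisites are all placed) gives 5 distinct complete orderings.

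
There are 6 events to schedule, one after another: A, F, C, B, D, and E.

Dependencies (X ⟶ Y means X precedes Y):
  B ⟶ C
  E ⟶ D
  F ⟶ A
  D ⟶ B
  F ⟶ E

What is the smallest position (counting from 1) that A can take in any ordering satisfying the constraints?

The only event forced before A (directly or transitively) is F.
With 1 mandatory predecessor, the earliest A can sit is position 1+1 = 2, and placing just that one first achieves it.

2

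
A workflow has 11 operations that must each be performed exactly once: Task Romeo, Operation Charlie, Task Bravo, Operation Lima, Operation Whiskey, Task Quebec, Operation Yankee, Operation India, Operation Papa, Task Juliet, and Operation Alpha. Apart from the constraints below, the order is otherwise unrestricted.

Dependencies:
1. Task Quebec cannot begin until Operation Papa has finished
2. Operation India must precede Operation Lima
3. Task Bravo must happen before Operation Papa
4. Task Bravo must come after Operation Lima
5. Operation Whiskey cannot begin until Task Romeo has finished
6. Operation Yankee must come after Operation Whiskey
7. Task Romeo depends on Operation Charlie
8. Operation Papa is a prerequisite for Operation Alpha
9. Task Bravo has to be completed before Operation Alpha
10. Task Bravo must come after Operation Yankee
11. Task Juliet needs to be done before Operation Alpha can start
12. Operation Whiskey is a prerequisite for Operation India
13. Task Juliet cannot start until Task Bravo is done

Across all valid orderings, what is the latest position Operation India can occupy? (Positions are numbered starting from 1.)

Every operation that must follow Operation India has to come after it. Tracing all chains starting from Operation India, those operations are: Task Bravo, Operation Lima, Task Quebec, Operation Papa, Task Juliet, Operation Alpha — 6 in total.
So at least 6 operations follow Operation India, putting Operation India no later than position 5. That position is achievable by scheduling everything else first.

5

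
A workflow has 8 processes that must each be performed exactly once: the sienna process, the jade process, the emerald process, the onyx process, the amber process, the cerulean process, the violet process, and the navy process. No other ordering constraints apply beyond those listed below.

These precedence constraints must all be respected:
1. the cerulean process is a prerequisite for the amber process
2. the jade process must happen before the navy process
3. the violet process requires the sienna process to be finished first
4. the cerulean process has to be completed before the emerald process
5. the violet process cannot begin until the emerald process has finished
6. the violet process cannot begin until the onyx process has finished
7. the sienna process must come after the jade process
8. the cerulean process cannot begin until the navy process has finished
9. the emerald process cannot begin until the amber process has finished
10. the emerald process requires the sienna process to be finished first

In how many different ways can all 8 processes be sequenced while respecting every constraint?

28

2 processes have no prerequisites (the jade process, the onyx process), so any of them could come first.
Systematically extending each partial ordering one process at a time and counting, there are 28 complete orderings.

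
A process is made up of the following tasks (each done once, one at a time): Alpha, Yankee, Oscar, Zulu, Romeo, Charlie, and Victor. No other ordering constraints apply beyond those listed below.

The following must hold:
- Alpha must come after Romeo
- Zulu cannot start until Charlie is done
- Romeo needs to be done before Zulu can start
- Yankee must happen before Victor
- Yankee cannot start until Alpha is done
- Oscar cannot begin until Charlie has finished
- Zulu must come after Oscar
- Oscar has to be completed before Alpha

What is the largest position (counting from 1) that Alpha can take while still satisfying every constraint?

5

The tasks that are forced after Alpha, directly or by a chain of constraints, are Yankee, Victor. That's 2 tasks.
So at least 2 tasks follow Alpha, putting Alpha no later than position 5. That position is achievable by scheduling everything else first.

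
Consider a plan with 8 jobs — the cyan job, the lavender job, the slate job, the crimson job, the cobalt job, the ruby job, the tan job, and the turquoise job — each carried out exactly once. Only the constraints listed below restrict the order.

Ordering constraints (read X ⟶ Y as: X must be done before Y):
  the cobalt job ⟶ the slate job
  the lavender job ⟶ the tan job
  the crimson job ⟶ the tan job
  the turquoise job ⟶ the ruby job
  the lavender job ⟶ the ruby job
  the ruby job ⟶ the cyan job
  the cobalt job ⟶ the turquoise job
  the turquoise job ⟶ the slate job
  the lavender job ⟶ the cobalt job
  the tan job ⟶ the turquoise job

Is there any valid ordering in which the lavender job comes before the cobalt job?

Yes

The lavender job is actually forced before the cobalt job by the constraints, so certainly some valid ordering has the lavender job first.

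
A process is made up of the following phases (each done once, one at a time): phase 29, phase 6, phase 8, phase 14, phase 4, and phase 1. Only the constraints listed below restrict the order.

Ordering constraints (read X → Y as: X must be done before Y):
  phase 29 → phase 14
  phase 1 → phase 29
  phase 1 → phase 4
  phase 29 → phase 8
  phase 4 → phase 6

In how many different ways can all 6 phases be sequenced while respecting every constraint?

Only phase 1 has no prerequisites, so it must go first.
Enumerating by repeatedly choosing an available phase (one whose prerequisites are all placed) gives 20 distinct complete orderings.

20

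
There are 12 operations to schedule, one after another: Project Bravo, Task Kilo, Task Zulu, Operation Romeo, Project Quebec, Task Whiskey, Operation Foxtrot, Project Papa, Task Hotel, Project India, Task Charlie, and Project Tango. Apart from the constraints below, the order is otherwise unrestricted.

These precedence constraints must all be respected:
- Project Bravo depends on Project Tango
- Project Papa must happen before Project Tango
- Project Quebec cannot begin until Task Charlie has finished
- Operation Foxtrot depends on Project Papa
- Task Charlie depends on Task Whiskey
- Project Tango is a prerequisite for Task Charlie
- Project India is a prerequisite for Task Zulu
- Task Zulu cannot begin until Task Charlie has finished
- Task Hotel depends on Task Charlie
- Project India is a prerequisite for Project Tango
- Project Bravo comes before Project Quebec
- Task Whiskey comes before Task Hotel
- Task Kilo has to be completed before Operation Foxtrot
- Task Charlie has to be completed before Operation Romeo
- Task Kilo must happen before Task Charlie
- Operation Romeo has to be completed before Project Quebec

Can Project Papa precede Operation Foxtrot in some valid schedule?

The constraints force Project Papa before Operation Foxtrot, so yes — every valid ordering has Project Papa earlier.

Yes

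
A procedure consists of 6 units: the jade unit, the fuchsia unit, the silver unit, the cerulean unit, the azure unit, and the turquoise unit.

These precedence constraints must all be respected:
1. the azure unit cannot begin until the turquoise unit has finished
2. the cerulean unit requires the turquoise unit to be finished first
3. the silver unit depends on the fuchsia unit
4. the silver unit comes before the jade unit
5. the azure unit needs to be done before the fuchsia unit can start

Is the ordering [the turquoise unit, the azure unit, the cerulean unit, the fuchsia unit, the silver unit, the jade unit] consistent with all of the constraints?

Going through the constraints one by one, each required predecessor appears earlier in the sequence than its dependent — e.g. the azure unit (position 2) is before the fuchsia unit (position 4), as required.

Yes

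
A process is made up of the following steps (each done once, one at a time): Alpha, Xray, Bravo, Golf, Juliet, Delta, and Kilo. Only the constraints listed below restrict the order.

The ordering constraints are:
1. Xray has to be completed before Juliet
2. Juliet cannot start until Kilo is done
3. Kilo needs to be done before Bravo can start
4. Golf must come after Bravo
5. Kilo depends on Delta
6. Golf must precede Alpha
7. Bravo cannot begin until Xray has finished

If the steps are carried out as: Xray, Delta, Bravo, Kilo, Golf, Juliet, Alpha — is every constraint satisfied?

In the proposed order, Bravo appears before Kilo.
That contradicts the constraint that Kilo must precede Bravo.

No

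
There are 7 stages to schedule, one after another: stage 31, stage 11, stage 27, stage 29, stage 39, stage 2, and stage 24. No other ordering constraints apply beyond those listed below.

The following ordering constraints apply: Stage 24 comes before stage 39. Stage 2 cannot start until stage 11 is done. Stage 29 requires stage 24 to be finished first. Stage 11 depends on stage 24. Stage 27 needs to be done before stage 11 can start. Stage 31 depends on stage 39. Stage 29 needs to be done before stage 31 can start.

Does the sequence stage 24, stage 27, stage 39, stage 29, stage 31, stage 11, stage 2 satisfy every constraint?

Checking each listed constraint against this order: for instance, stage 24 is in position 1 and stage 11 in position 6, so that constraint holds — and the remaining constraints check out the same way.

Yes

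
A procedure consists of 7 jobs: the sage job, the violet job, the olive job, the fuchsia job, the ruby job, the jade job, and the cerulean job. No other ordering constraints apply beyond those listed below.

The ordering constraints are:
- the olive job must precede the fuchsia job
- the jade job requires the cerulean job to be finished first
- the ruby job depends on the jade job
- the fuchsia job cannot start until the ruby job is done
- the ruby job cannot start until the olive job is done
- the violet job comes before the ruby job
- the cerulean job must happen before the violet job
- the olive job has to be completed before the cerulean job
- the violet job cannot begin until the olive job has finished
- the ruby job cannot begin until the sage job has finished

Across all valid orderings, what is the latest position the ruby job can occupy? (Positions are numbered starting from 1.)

6

The only job forced after the ruby job (directly or by a chain) is the fuchsia job.
So at least 1 job follows the ruby job, putting the ruby job no later than position 6. That position is achievable by scheduling everything else first.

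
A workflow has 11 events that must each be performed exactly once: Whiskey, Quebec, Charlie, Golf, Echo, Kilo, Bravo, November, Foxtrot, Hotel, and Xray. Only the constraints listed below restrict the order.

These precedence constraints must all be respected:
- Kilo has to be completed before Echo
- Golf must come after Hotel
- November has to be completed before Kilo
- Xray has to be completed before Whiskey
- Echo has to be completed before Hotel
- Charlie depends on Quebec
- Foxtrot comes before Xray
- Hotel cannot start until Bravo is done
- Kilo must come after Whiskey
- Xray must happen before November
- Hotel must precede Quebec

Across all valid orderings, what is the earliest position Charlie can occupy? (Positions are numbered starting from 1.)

10

Every event that must precede Charlie has to come before it. Tracing all chains that end at Charlie, those events are: Whiskey, Quebec, Echo, Kilo, Bravo, November, Foxtrot, Hotel, Xray — 9 in total.
So at minimum 9 events come before Charlie, putting Charlie no earlier than position 10. That position is achievable by scheduling exactly those predecessors first.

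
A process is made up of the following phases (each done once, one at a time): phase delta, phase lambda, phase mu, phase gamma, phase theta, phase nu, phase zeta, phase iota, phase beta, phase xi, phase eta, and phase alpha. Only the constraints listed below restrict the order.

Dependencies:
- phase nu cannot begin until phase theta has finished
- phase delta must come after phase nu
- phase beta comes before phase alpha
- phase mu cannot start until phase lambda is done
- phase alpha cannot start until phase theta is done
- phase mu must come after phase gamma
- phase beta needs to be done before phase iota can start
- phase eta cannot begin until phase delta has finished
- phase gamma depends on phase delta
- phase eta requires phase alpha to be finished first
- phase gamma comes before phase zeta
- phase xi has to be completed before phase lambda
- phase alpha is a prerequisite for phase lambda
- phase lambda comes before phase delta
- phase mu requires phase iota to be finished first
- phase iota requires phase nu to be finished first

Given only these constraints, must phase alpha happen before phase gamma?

Following the dependencies: phase alpha → phase lambda → phase delta → phase gamma.
Hence phase alpha necessarily comes before phase gamma.

Yes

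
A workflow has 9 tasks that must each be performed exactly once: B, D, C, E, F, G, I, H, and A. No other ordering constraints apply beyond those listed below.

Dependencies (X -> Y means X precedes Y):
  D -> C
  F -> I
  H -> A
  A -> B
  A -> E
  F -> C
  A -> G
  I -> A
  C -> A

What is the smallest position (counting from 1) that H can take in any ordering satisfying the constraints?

Nothing is required before H; it can be the very first task.

1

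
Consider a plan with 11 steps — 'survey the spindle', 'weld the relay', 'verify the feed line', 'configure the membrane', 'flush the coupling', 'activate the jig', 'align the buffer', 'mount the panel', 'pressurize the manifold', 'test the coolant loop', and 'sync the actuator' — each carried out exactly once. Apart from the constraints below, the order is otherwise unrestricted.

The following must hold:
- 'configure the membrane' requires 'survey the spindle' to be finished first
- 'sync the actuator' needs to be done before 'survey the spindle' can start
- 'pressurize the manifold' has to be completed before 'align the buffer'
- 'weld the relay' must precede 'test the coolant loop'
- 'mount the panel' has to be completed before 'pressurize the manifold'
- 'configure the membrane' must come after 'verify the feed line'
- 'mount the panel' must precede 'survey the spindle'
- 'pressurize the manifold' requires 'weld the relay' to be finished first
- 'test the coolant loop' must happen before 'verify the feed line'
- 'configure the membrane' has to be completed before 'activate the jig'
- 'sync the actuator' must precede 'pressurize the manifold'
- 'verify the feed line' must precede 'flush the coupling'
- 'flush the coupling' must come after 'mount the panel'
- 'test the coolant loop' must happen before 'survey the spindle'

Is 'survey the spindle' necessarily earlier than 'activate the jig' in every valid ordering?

Yes

Following the dependencies: 'survey the spindle' → 'configure the membrane' → 'activate the jig'.
That forces 'survey the spindle' before 'activate the jig' in every valid schedule.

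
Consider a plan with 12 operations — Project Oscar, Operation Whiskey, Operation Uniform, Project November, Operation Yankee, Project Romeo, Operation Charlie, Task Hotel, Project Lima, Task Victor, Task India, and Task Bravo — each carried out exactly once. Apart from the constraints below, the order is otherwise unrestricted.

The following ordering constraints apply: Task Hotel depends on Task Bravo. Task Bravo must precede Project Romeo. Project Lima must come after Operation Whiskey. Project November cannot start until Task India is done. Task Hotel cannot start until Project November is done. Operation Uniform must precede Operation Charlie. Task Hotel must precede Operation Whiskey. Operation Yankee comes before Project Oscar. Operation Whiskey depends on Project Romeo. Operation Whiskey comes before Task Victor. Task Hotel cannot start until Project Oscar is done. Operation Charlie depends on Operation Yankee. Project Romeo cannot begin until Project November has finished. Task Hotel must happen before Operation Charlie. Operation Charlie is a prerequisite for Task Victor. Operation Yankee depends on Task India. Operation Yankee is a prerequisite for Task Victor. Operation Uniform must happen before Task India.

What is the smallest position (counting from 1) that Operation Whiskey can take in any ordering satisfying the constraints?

9

Every operation that must precede Operation Whiskey has to come before it. Tracing all chains that end at Operation Whiskey, those operations are: Project Oscar, Operation Uniform, Project November, Operation Yankee, Project Romeo, Task Hotel, Task India, Task Bravo — 8 in total.
So at minimum 8 operations come before Operation Whiskey, putting Operation Whiskey no earlier than position 9. That position is achievable by scheduling exactly those predecessors first.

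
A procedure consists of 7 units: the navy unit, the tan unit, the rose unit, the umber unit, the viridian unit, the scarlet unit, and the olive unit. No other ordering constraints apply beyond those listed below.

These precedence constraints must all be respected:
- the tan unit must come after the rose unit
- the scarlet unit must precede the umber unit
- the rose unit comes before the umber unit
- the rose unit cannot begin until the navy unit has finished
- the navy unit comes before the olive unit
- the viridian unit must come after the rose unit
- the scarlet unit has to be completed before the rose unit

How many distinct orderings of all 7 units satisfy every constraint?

The units with no prerequisites are the navy unit, the scarlet unit; any of them can be placed first.
Enumerating by repeatedly choosing an available unit (one whose prerequisites are all placed) gives 66 distinct complete orderings.

66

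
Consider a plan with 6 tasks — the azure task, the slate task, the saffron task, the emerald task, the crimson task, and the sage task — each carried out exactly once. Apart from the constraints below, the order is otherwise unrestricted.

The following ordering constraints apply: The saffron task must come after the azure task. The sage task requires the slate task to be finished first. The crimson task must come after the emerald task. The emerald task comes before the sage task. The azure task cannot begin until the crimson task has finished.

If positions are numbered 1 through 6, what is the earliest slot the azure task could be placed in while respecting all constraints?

3

The tasks that are forced before the azure task, directly or transitively, are the emerald task, the crimson task. That's 2 tasks.
So at minimum 2 tasks come before the azure task, putting the azure task no earlier than position 3. That position is achievable by scheduling exactly those predecessors first.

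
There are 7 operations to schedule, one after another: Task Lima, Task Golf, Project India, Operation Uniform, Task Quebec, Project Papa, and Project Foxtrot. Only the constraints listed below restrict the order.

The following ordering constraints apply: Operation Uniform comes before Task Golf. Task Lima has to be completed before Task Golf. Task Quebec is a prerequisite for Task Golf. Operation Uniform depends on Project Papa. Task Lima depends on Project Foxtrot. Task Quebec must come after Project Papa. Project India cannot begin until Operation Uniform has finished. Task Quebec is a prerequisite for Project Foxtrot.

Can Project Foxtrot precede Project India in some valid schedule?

No chain of constraints runs from Project India to Project Foxtrot, so Project India is not required to come first.
So a valid ordering placing Project Foxtrot earlier than Project India exists.

Yes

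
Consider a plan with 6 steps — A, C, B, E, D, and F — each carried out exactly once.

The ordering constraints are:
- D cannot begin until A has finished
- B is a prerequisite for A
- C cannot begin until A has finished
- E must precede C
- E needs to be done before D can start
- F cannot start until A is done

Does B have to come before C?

Following the dependencies: B → A → C.
So B must precede C in any valid ordering.

Yes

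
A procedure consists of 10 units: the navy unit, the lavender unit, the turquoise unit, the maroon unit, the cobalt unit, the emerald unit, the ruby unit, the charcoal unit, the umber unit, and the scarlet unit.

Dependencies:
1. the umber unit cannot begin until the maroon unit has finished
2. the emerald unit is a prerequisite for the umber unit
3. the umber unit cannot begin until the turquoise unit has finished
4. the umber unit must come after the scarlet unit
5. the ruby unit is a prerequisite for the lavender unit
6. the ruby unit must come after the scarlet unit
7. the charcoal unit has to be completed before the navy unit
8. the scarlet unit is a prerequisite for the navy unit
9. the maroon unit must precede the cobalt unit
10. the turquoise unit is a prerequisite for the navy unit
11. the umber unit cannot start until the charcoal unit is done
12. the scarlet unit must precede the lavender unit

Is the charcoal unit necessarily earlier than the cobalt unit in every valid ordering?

No

The charcoal unit and the cobalt unit are not related by any chain of constraints.
So the charcoal unit can come before the cobalt unit or after — it is not forced.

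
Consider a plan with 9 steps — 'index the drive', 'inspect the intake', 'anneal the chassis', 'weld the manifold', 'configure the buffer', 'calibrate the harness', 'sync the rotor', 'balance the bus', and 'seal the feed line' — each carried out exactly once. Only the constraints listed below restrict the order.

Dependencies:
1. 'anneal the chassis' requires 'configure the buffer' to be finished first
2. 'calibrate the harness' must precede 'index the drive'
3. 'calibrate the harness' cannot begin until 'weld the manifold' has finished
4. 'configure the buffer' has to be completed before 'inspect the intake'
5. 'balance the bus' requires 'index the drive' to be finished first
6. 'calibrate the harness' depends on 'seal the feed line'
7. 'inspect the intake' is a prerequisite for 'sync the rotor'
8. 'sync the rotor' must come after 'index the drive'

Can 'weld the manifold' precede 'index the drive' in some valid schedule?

Yes

'weld the manifold' is actually forced before 'index the drive' by the constraints, so certainly some valid ordering has 'weld the manifold' first.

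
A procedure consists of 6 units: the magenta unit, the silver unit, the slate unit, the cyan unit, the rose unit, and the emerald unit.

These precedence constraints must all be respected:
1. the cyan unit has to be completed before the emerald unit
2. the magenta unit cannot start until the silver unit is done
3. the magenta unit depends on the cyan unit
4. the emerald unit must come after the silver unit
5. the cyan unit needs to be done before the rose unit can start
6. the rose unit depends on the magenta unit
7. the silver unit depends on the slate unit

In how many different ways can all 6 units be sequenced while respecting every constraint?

2 units have no prerequisites (the slate unit, the cyan unit), so any of them could come first.
Counting all ways to extend the partial order to a total order gives 9.

9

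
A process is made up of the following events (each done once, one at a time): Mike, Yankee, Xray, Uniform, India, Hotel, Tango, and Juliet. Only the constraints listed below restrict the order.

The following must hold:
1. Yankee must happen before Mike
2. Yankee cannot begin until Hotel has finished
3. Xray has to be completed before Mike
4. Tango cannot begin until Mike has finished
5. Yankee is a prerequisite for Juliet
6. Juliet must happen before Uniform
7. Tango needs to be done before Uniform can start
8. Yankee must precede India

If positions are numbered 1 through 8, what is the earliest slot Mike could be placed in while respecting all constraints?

Working backwards through the constraints from Mike, its full set of required predecessors is Yankee, Xray, Hotel — 3 of them.
So at minimum 3 events come before Mike, putting Mike no earlier than position 4. That position is achievable by scheduling exactly those predecessors first.

4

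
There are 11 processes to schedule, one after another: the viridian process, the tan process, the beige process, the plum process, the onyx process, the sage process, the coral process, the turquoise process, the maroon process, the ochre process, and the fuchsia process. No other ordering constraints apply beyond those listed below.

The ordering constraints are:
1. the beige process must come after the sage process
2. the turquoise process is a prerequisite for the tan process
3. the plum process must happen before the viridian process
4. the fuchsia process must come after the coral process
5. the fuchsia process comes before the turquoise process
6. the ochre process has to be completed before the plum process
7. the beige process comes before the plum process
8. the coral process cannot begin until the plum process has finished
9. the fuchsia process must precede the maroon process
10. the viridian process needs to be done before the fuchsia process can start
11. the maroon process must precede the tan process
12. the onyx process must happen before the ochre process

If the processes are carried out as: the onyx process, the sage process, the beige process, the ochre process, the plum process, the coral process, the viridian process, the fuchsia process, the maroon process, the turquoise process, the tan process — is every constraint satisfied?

Checking each listed constraint against this order: for instance, the onyx process is in position 1 and the ochre process in position 4, so that constraint holds — and the remaining constraints check out the same way.

Yes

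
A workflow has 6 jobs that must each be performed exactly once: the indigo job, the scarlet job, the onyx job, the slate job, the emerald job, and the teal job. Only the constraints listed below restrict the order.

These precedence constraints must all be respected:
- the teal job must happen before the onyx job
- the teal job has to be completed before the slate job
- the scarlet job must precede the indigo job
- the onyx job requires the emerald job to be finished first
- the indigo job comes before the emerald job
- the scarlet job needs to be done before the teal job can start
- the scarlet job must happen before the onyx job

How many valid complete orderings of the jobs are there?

The scarlet job is the only job with nothing required before it, so every ordering starts there.
Counting all ways to extend the partial order to a total order gives 9.

9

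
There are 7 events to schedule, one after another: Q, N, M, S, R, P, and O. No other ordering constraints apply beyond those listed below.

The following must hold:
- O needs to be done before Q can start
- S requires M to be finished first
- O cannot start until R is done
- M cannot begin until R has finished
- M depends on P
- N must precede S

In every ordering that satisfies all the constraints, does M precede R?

No

In fact the dependencies run the other way: R → M.
So M never precedes R.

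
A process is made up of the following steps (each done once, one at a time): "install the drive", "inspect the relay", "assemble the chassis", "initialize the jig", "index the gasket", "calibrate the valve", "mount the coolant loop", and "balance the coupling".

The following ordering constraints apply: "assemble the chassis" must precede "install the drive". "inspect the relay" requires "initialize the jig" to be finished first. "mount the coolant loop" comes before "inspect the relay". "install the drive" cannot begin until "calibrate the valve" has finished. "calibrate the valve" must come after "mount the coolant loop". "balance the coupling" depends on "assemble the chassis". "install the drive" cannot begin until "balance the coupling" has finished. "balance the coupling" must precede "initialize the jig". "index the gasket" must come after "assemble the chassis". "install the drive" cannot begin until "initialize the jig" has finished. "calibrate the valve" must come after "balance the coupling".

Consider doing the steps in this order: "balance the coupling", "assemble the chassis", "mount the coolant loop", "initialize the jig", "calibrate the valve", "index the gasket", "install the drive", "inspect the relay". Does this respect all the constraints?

Here "assemble the chassis" comes after "balance the coupling".
That contradicts the constraint that "assemble the chassis" must precede "balance the coupling".

No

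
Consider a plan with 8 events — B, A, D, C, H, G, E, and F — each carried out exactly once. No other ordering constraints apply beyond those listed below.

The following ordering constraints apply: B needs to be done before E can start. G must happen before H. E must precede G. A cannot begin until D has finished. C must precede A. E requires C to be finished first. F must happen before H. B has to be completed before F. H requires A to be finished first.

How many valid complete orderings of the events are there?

3 events have no prerequisites (B, D, C), so any of them could come first.
Systematically extending each partial ordering one event at a time and counting, there are 129 complete orderings.

129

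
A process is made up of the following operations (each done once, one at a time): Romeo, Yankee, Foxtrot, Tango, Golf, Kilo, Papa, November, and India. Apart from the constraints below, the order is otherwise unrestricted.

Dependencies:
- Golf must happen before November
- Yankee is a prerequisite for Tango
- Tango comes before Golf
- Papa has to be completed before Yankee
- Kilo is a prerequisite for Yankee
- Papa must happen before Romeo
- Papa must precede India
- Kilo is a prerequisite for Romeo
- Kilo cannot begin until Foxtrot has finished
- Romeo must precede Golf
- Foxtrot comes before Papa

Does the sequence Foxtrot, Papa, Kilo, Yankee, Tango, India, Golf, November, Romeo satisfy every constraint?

Here Romeo comes after Golf.
But one of the constraints requires Romeo before Golf, so this ordering violates it.

No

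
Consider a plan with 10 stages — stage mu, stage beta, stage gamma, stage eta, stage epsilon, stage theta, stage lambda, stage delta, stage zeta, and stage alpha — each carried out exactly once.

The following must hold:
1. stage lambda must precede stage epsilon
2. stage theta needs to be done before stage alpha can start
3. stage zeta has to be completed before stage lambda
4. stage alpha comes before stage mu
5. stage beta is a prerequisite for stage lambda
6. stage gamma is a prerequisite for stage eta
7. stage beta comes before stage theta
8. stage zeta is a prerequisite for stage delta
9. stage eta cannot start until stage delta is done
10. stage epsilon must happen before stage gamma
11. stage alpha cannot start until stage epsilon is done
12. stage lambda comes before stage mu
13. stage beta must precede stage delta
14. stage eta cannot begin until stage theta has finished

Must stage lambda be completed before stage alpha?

Yes

Tracing the constraints gives a chain: stage lambda → stage epsilon → stage alpha.
So stage lambda must precede stage alpha in any valid ordering.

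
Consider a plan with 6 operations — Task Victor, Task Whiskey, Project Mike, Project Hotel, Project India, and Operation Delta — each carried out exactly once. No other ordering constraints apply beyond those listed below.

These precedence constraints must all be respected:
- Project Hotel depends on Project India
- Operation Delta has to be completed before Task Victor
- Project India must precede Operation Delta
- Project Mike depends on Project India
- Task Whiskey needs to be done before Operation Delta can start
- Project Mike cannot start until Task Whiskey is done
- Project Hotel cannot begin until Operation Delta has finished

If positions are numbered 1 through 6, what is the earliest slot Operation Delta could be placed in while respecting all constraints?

3

Working backwards through the constraints from Operation Delta, its full set of required predecessors is Task Whiskey, Project India — 2 of them.
So at minimum 2 operations come before Operation Delta, putting Operation Delta no earlier than position 3. That position is achievable by scheduling exactly those predecessors first.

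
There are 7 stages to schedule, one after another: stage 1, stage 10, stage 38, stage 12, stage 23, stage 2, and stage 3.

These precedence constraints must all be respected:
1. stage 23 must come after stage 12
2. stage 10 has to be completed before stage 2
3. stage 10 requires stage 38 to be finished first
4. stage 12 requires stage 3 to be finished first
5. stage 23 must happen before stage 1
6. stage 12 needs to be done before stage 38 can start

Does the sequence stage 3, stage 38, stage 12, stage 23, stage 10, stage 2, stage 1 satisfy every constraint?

Here stage 12 comes after stage 38.
Since stage 12 is required before stage 38, the ordering is invalid.

No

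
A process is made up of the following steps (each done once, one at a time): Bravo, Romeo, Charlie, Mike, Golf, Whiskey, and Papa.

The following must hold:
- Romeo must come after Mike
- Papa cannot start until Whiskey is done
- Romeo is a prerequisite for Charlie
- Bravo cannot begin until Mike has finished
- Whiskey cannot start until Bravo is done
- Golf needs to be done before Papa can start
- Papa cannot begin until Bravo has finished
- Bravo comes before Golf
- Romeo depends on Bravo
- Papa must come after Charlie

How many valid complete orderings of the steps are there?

Only Mike has no prerequisites, so it must go first.
Enumerating by repeatedly choosing an available step (one whose prerequisites are all placed) gives 12 distinct complete orderings.

12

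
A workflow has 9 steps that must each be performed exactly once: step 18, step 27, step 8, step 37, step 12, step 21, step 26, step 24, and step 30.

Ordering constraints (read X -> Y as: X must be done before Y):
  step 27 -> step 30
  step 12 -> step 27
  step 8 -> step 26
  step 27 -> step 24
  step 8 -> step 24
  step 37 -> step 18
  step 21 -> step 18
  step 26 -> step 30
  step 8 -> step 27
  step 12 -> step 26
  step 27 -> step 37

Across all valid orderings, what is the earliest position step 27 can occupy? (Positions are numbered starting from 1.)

Every step that must precede step 27 has to come before it. Tracing all chains that end at step 27, those steps are: step 8, step 12 — 2 in total.
With 2 mandatory predecessors, the earliest step 27 can sit is position 2+1 = 3, and placing just those 2 first achieves it.

3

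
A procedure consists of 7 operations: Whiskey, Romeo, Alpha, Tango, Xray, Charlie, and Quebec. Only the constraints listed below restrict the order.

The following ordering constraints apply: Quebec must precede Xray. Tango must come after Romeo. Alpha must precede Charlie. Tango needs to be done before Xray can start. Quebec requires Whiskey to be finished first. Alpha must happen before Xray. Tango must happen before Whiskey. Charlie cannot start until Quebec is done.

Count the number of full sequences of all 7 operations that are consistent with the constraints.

10

The operations with no prerequisites are Romeo, Alpha; any of them can be placed first.
Counting all ways to extend the partial order to a total order gives 10.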